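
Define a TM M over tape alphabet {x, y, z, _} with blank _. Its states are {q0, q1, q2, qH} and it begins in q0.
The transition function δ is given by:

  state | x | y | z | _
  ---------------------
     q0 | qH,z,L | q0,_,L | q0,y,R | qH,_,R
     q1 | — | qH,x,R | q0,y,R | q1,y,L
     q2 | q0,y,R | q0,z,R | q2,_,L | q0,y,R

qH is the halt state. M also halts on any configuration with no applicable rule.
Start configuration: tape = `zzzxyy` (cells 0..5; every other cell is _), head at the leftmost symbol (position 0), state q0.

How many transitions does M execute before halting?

q0 | [z]zzxyy   read z → write y, move R, go to q0
q0 | y[z]zxyy   read z → write y, move R, go to q0
q0 | yy[z]xyy   read z → write y, move R, go to q0
q0 | yyy[x]yy   read x → write z, move L, go to qH
qH | yy[y]zyy
M halts after 4 transitions.

4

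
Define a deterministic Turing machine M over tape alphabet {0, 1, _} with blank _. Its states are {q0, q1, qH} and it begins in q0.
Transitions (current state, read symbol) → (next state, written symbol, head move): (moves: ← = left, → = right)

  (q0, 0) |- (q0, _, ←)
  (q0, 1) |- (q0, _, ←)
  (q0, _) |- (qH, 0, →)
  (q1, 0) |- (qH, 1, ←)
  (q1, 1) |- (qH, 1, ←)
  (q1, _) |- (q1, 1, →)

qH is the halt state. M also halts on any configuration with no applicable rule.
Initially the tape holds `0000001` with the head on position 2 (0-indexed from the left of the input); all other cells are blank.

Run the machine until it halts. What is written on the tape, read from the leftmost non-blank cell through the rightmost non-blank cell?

0___0001

state=q0 head=2 tape=_00[0]0001   (q0,0)→(q0,_,←)
state=q0 head=1 tape=_0[0]_0001   (q0,0)→(q0,_,←)
state=q0 head=0 tape=_[0]__0001   (q0,0)→(q0,_,←)
state=q0 head=-1 tape=[_]___0001   (q0,_)→(qH,0,→)
state=qH head=0 tape=0[_]__0001
The non-blank tape span at halt is 0___0001.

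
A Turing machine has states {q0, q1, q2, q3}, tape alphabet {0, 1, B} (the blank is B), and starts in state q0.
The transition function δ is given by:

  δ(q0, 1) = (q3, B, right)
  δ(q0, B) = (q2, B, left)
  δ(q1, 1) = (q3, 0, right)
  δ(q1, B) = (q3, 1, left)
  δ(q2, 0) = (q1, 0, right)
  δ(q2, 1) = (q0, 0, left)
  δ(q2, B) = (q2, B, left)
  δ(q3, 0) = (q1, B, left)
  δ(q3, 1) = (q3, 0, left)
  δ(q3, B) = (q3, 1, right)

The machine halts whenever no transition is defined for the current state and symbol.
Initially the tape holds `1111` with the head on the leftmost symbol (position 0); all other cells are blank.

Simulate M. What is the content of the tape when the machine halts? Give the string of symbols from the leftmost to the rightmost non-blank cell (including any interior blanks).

0010B00

state=q0 head=0 tape=BBB[1]111   (q0,1)→(q3,B,right)
state=q3 head=1 tape=BBBB[1]11   (q3,1)→(q3,0,left)
state=q3 head=0 tape=BBB[B]011   (q3,B)→(q3,1,right)
state=q3 head=1 tape=BBB1[0]11   (q3,0)→(q1,B,left)
state=q1 head=0 tape=BBB[1]B11   (q1,1)→(q3,0,right)
state=q3 head=1 tape=BBB0[B]11   (q3,B)→(q3,1,right)
state=q3 head=2 tape=BBB01[1]1   (q3,1)→(q3,0,left)
state=q3 head=1 tape=BBB0[1]01   (q3,1)→(q3,0,left)
state=q3 head=0 tape=BBB[0]001   (q3,0)→(q1,B,left)
state=q1 head=-1 tape=BB[B]B001   (q1,B)→(q3,1,left)
state=q3 head=-2 tape=B[B]1B001   (q3,B)→(q3,1,right)
state=q3 head=-1 tape=B1[1]B001   (q3,1)→(q3,0,left)
state=q3 head=-2 tape=B[1]0B001   (q3,1)→(q3,0,left)
state=q3 head=-3 tape=[B]00B001   (q3,B)→(q3,1,right)
state=q3 head=-2 tape=1[0]0B001   (q3,0)→(q1,B,left)
state=q1 head=-3 tape=[1]B0B001   (q1,1)→(q3,0,right)
state=q3 head=-2 tape=0[B]0B001   (q3,B)→(q3,1,right)
state=q3 head=-1 tape=01[0]B001   (q3,0)→(q1,B,left)
state=q1 head=-2 tape=0[1]BB001   (q1,1)→(q3,0,right)
state=q3 head=-1 tape=00[B]B001   (q3,B)→(q3,1,right)
state=q3 head=0 tape=001[B]001   (q3,B)→(q3,1,right)
state=q3 head=1 tape=0011[0]01   (q3,0)→(q1,B,left)
state=q1 head=0 tape=001[1]B01   (q1,1)→(q3,0,right)
state=q3 head=1 tape=0010[B]01   (q3,B)→(q3,1,right)
state=q3 head=2 tape=00101[0]1   (q3,0)→(q1,B,left)
state=q1 head=1 tape=0010[1]B1   (q1,1)→(q3,0,right)
state=q3 head=2 tape=00100[B]1   (q3,B)→(q3,1,right)
state=q3 head=3 tape=001001[1]   (q3,1)→(q3,0,left)
state=q3 head=2 tape=00100[1]0   (q3,1)→(q3,0,left)
state=q3 head=1 tape=0010[0]00   (q3,0)→(q1,B,left)
state=q1 head=0 tape=001[0]B00
The non-blank tape span at halt is 0010B00.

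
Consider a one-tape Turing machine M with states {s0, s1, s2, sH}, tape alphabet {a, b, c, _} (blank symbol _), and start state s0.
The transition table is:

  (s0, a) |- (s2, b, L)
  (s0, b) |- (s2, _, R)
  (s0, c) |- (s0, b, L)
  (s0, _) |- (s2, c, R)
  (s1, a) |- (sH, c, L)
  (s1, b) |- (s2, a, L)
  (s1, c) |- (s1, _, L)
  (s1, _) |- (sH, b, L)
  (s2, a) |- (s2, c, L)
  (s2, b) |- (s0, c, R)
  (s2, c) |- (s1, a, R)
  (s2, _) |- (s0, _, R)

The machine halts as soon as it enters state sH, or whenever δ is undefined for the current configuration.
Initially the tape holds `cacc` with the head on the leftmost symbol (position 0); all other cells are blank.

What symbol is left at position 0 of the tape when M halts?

_

s0 | __[c]acc   read c → write b, move L, go to s0
s0 | _[_]bacc   read _ → write c, move R, go to s2
s2 | _c[b]acc   read b → write c, move R, go to s0
s0 | _cc[a]cc   read a → write b, move L, go to s2
s2 | _c[c]bcc   read c → write a, move R, go to s1
s1 | _ca[b]cc   read b → write a, move L, go to s2
s2 | _c[a]acc   read a → write c, move L, go to s2
s2 | _[c]cacc   read c → write a, move R, go to s1
s1 | _a[c]acc   read c → write _, move L, go to s1
s1 | _[a]_acc   read a → write c, move L, go to sH
sH | [_]c_acc
Cell 0 holds _ when M halts.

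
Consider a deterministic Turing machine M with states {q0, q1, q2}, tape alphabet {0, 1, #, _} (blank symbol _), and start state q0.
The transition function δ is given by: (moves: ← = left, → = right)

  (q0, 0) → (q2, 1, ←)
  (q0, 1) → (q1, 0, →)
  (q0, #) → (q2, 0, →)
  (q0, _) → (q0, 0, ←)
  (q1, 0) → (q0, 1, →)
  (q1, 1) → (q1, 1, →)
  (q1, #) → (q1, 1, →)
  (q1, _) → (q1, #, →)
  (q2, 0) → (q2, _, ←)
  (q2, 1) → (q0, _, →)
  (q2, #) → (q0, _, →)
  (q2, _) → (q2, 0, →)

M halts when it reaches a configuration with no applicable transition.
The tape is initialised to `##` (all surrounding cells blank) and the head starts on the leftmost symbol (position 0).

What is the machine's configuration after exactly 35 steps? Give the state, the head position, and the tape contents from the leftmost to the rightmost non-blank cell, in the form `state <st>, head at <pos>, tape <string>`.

state q2, head at -3, tape 100

state=q0 head=0 tape=___[#]#___   (q0,#)→(q2,0,→)
state=q2 head=1 tape=___0[#]___   (q2,#)→(q0,_,→)
state=q0 head=2 tape=___0_[_]__   (q0,_)→(q0,0,←)
state=q0 head=1 tape=___0[_]0__   (q0,_)→(q0,0,←)
state=q0 head=0 tape=___[0]00__   (q0,0)→(q2,1,←)
state=q2 head=-1 tape=__[_]100__   (q2,_)→(q2,0,→)
state=q2 head=0 tape=__0[1]00__   (q2,1)→(q0,_,→)
state=q0 head=1 tape=__0_[0]0__   (q0,0)→(q2,1,←)
state=q2 head=0 tape=__0[_]10__   (q2,_)→(q2,0,→)
state=q2 head=1 tape=__00[1]0__   (q2,1)→(q0,_,→)
state=q0 head=2 tape=__00_[0]__   (q0,0)→(q2,1,←)
state=q2 head=1 tape=__00[_]1__   (q2,_)→(q2,0,→)
state=q2 head=2 tape=__000[1]__   (q2,1)→(q0,_,→)
state=q0 head=3 tape=__000_[_]_   (q0,_)→(q0,0,←)
state=q0 head=2 tape=__000[_]0_   (q0,_)→(q0,0,←)
state=q0 head=1 tape=__00[0]00_   (q0,0)→(q2,1,←)
state=q2 head=0 tape=__0[0]100_   (q2,0)→(q2,_,←)
state=q2 head=-1 tape=__[0]_100_   (q2,0)→(q2,_,←)
state=q2 head=-2 tape=_[_]__100_   (q2,_)→(q2,0,→)
state=q2 head=-1 tape=_0[_]_100_   (q2,_)→(q2,0,→)
state=q2 head=0 tape=_00[_]100_   (q2,_)→(q2,0,→)
state=q2 head=1 tape=_000[1]00_   (q2,1)→(q0,_,→)
state=q0 head=2 tape=_000_[0]0_   (q0,0)→(q2,1,←)
state=q2 head=1 tape=_000[_]10_   (q2,_)→(q2,0,→)
state=q2 head=2 tape=_0000[1]0_   (q2,1)→(q0,_,→)
state=q0 head=3 tape=_0000_[0]_   (q0,0)→(q2,1,←)
state=q2 head=2 tape=_0000[_]1_   (q2,_)→(q2,0,→)
state=q2 head=3 tape=_00000[1]_   (q2,1)→(q0,_,→)
state=q0 head=4 tape=_00000_[_]   (q0,_)→(q0,0,←)
state=q0 head=3 tape=_00000[_]0   (q0,_)→(q0,0,←)
state=q0 head=2 tape=_0000[0]00   (q0,0)→(q2,1,←)
state=q2 head=1 tape=_000[0]100   (q2,0)→(q2,_,←)
state=q2 head=0 tape=_00[0]_100   (q2,0)→(q2,_,←)
state=q2 head=-1 tape=_0[0]__100   (q2,0)→(q2,_,←)
state=q2 head=-2 tape=_[0]___100   (q2,0)→(q2,_,←)
state=q2 head=-3 tape=[_]____100
After 35 steps: state q2, head at -3, tape 100.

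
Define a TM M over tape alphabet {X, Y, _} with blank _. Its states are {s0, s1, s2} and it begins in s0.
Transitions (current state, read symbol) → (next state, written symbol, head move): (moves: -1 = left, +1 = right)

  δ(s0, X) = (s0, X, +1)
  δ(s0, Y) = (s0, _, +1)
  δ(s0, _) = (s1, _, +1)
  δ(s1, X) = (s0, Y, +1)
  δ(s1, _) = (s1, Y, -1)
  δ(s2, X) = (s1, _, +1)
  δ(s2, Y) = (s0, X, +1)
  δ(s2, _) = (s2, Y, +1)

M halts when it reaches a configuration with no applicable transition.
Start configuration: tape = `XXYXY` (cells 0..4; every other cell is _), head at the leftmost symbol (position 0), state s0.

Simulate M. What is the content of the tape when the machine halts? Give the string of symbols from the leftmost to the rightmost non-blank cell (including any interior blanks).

state=s0 head=0 tape=[X]XYXY____   (s0,X)→(s0,X,+1)
state=s0 head=1 tape=X[X]YXY____   (s0,X)→(s0,X,+1)
state=s0 head=2 tape=XX[Y]XY____   (s0,Y)→(s0,_,+1)
state=s0 head=3 tape=XX_[X]Y____   (s0,X)→(s0,X,+1)
state=s0 head=4 tape=XX_X[Y]____   (s0,Y)→(s0,_,+1)
state=s0 head=5 tape=XX_X_[_]___   (s0,_)→(s1,_,+1)
state=s1 head=6 tape=XX_X__[_]__   (s1,_)→(s1,Y,-1)
state=s1 head=5 tape=XX_X_[_]Y__   (s1,_)→(s1,Y,-1)
state=s1 head=4 tape=XX_X[_]YY__   (s1,_)→(s1,Y,-1)
state=s1 head=3 tape=XX_[X]YYY__   (s1,X)→(s0,Y,+1)
state=s0 head=4 tape=XX_Y[Y]YY__   (s0,Y)→(s0,_,+1)
state=s0 head=5 tape=XX_Y_[Y]Y__   (s0,Y)→(s0,_,+1)
state=s0 head=6 tape=XX_Y__[Y]__   (s0,Y)→(s0,_,+1)
state=s0 head=7 tape=XX_Y___[_]_   (s0,_)→(s1,_,+1)
state=s1 head=8 tape=XX_Y____[_]   (s1,_)→(s1,Y,-1)
state=s1 head=7 tape=XX_Y___[_]Y   (s1,_)→(s1,Y,-1)
state=s1 head=6 tape=XX_Y__[_]YY   (s1,_)→(s1,Y,-1)
state=s1 head=5 tape=XX_Y_[_]YYY   (s1,_)→(s1,Y,-1)
state=s1 head=4 tape=XX_Y[_]YYYY   (s1,_)→(s1,Y,-1)
state=s1 head=3 tape=XX_[Y]YYYYY
The non-blank tape span at halt is XX_YYYYYY.

XX_YYYYYY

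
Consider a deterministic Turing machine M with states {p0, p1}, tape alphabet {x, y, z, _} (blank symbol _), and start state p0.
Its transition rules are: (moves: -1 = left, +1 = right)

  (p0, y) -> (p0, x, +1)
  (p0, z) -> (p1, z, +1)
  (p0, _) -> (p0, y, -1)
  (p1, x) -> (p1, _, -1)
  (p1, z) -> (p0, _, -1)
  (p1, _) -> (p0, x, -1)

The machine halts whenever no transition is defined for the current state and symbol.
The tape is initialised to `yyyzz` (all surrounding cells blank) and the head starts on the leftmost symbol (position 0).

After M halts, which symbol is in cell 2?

x

state=p0 head=0 tape=[y]yyzz   (p0,y)→(p0,x,+1)
state=p0 head=1 tape=x[y]yzz   (p0,y)→(p0,x,+1)
state=p0 head=2 tape=xx[y]zz   (p0,y)→(p0,x,+1)
state=p0 head=3 tape=xxx[z]z   (p0,z)→(p1,z,+1)
state=p1 head=4 tape=xxxz[z]   (p1,z)→(p0,_,-1)
state=p0 head=3 tape=xxx[z]_   (p0,z)→(p1,z,+1)
state=p1 head=4 tape=xxxz[_]   (p1,_)→(p0,x,-1)
state=p0 head=3 tape=xxx[z]x   (p0,z)→(p1,z,+1)
state=p1 head=4 tape=xxxz[x]   (p1,x)→(p1,_,-1)
state=p1 head=3 tape=xxx[z]_   (p1,z)→(p0,_,-1)
state=p0 head=2 tape=xx[x]__
Cell 2 holds x when M halts.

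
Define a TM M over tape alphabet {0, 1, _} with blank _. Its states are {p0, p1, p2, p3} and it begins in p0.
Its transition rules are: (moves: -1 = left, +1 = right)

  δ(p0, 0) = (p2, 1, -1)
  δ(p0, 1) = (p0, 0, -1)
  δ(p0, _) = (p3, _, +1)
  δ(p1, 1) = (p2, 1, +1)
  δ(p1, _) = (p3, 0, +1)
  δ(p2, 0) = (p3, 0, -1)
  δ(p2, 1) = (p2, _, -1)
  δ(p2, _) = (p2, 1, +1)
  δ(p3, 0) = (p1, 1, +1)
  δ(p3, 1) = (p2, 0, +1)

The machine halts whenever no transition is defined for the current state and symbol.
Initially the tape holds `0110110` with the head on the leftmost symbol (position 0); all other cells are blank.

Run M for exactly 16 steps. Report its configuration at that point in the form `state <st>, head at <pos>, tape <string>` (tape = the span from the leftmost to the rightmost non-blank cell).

state p2, head at 2, tape 1111110110

state=p0 head=0 tape=___[0]110110   (p0,0)→(p2,1,-1)
state=p2 head=-1 tape=__[_]1110110   (p2,_)→(p2,1,+1)
state=p2 head=0 tape=__1[1]110110   (p2,1)→(p2,_,-1)
state=p2 head=-1 tape=__[1]_110110   (p2,1)→(p2,_,-1)
state=p2 head=-2 tape=_[_]__110110   (p2,_)→(p2,1,+1)
state=p2 head=-1 tape=_1[_]_110110   (p2,_)→(p2,1,+1)
state=p2 head=0 tape=_11[_]110110   (p2,_)→(p2,1,+1)
state=p2 head=1 tape=_111[1]10110   (p2,1)→(p2,_,-1)
state=p2 head=0 tape=_11[1]_10110   (p2,1)→(p2,_,-1)
state=p2 head=-1 tape=_1[1]__10110   (p2,1)→(p2,_,-1)
state=p2 head=-2 tape=_[1]___10110   (p2,1)→(p2,_,-1)
state=p2 head=-3 tape=[_]____10110   (p2,_)→(p2,1,+1)
state=p2 head=-2 tape=1[_]___10110   (p2,_)→(p2,1,+1)
state=p2 head=-1 tape=11[_]__10110   (p2,_)→(p2,1,+1)
state=p2 head=0 tape=111[_]_10110   (p2,_)→(p2,1,+1)
state=p2 head=1 tape=1111[_]10110   (p2,_)→(p2,1,+1)
state=p2 head=2 tape=11111[1]0110
After 16 steps: state p2, head at 2, tape 1111110110.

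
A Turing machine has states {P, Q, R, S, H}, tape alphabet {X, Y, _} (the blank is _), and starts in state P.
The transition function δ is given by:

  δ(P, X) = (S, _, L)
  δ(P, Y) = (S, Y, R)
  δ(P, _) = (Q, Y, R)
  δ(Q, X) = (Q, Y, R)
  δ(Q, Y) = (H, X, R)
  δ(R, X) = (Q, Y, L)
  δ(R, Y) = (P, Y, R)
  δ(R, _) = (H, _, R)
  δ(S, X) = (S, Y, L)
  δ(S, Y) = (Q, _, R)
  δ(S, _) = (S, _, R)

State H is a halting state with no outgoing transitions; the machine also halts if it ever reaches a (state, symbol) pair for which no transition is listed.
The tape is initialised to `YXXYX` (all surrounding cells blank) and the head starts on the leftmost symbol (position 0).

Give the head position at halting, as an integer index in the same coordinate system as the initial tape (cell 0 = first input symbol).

2

state=P head=0 tape=[Y]XXYX   (P,Y)→(S,Y,R)
state=S head=1 tape=Y[X]XYX   (S,X)→(S,Y,L)
state=S head=0 tape=[Y]YXYX   (S,Y)→(Q,_,R)
state=Q head=1 tape=_[Y]XYX   (Q,Y)→(H,X,R)
state=H head=2 tape=_X[X]YX
At halt the head is at cell 2.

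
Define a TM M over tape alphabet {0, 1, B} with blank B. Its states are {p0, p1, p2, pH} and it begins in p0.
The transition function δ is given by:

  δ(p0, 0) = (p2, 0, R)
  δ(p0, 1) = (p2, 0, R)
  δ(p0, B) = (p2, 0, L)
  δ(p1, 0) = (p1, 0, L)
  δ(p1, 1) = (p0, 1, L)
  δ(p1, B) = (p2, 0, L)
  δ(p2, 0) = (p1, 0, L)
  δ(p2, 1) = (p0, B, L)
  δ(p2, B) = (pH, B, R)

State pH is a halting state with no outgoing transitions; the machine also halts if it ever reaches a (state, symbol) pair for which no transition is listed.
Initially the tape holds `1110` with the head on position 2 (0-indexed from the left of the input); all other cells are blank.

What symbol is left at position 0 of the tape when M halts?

p0 | 11[1]0   read 1 → write 0, move R, go to p2
p2 | 110[0]   read 0 → write 0, move L, go to p1
p1 | 11[0]0   read 0 → write 0, move L, go to p1
p1 | 1[1]00   read 1 → write 1, move L, go to p0
p0 | [1]100   read 1 → write 0, move R, go to p2
p2 | 0[1]00   read 1 → write B, move L, go to p0
p0 | [0]B00   read 0 → write 0, move R, go to p2
p2 | 0[B]00   read B → write B, move R, go to pH
pH | 0B[0]0
Cell 0 holds 0 when M halts.

0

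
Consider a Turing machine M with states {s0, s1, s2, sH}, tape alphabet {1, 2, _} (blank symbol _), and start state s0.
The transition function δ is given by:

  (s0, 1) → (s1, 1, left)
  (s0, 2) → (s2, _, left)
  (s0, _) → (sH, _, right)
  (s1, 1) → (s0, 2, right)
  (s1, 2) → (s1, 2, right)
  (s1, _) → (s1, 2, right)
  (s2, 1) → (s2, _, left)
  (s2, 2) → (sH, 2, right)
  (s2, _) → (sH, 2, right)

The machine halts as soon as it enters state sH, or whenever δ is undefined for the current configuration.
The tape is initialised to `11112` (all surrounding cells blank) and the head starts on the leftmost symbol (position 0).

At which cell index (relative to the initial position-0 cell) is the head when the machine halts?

4

s0 | _[1]1112   read 1 → write 1, move left, go to s1
s1 | [_]11112   read _ → write 2, move right, go to s1
s1 | 2[1]1112   read 1 → write 2, move right, go to s0
s0 | 22[1]112   read 1 → write 1, move left, go to s1
s1 | 2[2]1112   read 2 → write 2, move right, go to s1
s1 | 22[1]112   read 1 → write 2, move right, go to s0
s0 | 222[1]12   read 1 → write 1, move left, go to s1
s1 | 22[2]112   read 2 → write 2, move right, go to s1
s1 | 222[1]12   read 1 → write 2, move right, go to s0
s0 | 2222[1]2   read 1 → write 1, move left, go to s1
s1 | 222[2]12   read 2 → write 2, move right, go to s1
s1 | 2222[1]2   read 1 → write 2, move right, go to s0
s0 | 22222[2]   read 2 → write _, move left, go to s2
s2 | 2222[2]_   read 2 → write 2, move right, go to sH
sH | 22222[_]
At halt the head is at cell 4.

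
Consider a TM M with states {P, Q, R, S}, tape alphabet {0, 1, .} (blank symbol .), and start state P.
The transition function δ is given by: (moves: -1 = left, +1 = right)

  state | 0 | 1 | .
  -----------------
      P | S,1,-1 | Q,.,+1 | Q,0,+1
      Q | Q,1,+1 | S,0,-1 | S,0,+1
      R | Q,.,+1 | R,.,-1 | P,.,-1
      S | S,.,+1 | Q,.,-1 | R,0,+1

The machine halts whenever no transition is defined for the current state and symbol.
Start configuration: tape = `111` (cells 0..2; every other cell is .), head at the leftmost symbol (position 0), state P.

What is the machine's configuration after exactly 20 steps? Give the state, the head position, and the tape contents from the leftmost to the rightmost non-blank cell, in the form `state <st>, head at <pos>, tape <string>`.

state=P head=0 tape=[1]11...   (P,1)→(Q,.,+1)
state=Q head=1 tape=.[1]1...   (Q,1)→(S,0,-1)
state=S head=0 tape=[.]01...   (S,.)→(R,0,+1)
state=R head=1 tape=0[0]1...   (R,0)→(Q,.,+1)
state=Q head=2 tape=0.[1]...   (Q,1)→(S,0,-1)
state=S head=1 tape=0[.]0...   (S,.)→(R,0,+1)
state=R head=2 tape=00[0]...   (R,0)→(Q,.,+1)
state=Q head=3 tape=00.[.]..   (Q,.)→(S,0,+1)
state=S head=4 tape=00.0[.].   (S,.)→(R,0,+1)
state=R head=5 tape=00.00[.]   (R,.)→(P,.,-1)
state=P head=4 tape=00.0[0].   (P,0)→(S,1,-1)
state=S head=3 tape=00.[0]1.   (S,0)→(S,.,+1)
state=S head=4 tape=00..[1].   (S,1)→(Q,.,-1)
state=Q head=3 tape=00.[.]..   (Q,.)→(S,0,+1)
state=S head=4 tape=00.0[.].   (S,.)→(R,0,+1)
state=R head=5 tape=00.00[.]   (R,.)→(P,.,-1)
state=P head=4 tape=00.0[0].   (P,0)→(S,1,-1)
state=S head=3 tape=00.[0]1.   (S,0)→(S,.,+1)
state=S head=4 tape=00..[1].   (S,1)→(Q,.,-1)
state=Q head=3 tape=00.[.]..   (Q,.)→(S,0,+1)
state=S head=4 tape=00.0[.].
After 20 steps: state S, head at 4, tape 00.0.

state S, head at 4, tape 00.0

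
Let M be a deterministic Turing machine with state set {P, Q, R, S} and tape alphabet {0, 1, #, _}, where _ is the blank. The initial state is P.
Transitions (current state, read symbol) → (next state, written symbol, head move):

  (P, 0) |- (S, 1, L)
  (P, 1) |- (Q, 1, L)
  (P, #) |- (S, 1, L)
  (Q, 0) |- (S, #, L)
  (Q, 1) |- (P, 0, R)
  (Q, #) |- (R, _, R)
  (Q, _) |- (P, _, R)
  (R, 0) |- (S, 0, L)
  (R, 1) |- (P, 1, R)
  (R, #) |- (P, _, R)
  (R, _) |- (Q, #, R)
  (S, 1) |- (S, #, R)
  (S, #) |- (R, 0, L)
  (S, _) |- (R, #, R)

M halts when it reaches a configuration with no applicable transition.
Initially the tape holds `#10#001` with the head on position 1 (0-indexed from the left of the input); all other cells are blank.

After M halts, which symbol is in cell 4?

#

state=P head=1 tape=#[1]0#001   (P,1)→(Q,1,L)
state=Q head=0 tape=[#]10#001   (Q,#)→(R,_,R)
state=R head=1 tape=_[1]0#001   (R,1)→(P,1,R)
state=P head=2 tape=_1[0]#001   (P,0)→(S,1,L)
state=S head=1 tape=_[1]1#001   (S,1)→(S,#,R)
state=S head=2 tape=_#[1]#001   (S,1)→(S,#,R)
state=S head=3 tape=_##[#]001   (S,#)→(R,0,L)
state=R head=2 tape=_#[#]0001   (R,#)→(P,_,R)
state=P head=3 tape=_#_[0]001   (P,0)→(S,1,L)
state=S head=2 tape=_#[_]1001   (S,_)→(R,#,R)
state=R head=3 tape=_##[1]001   (R,1)→(P,1,R)
state=P head=4 tape=_##1[0]01   (P,0)→(S,1,L)
state=S head=3 tape=_##[1]101   (S,1)→(S,#,R)
state=S head=4 tape=_###[1]01   (S,1)→(S,#,R)
state=S head=5 tape=_####[0]1
Cell 4 holds # when M halts.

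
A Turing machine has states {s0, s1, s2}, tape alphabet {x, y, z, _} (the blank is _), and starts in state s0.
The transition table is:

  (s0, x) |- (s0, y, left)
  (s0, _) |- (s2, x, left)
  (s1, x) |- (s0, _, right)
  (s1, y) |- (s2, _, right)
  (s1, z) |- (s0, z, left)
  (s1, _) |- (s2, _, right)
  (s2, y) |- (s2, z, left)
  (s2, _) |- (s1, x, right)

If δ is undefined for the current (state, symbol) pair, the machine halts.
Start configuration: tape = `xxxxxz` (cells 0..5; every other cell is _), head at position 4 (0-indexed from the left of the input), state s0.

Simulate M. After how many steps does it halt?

s0 | __xxxx[x]z   read x → write y, move left, go to s0
s0 | __xxx[x]yz   read x → write y, move left, go to s0
s0 | __xx[x]yyz   read x → write y, move left, go to s0
s0 | __x[x]yyyz   read x → write y, move left, go to s0
s0 | __[x]yyyyz   read x → write y, move left, go to s0
s0 | _[_]yyyyyz   read _ → write x, move left, go to s2
s2 | [_]xyyyyyz   read _ → write x, move right, go to s1
s1 | x[x]yyyyyz   read x → write _, move right, go to s0
s0 | x_[y]yyyyz
M halts after 8 transitions.

8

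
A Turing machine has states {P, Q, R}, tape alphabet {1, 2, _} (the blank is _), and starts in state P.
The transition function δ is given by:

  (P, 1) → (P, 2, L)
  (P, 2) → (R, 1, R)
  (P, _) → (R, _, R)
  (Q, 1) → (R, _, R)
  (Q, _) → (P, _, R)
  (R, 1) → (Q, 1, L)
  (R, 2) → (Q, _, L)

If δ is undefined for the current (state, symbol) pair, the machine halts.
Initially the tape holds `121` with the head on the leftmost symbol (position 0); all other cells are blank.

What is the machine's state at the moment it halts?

P | _[1]21_   read 1 → write 2, move L, go to P
P | [_]221_   read _ → write _, move R, go to R
R | _[2]21_   read 2 → write _, move L, go to Q
Q | [_]_21_   read _ → write _, move R, go to P
P | _[_]21_   read _ → write _, move R, go to R
R | __[2]1_   read 2 → write _, move L, go to Q
Q | _[_]_1_   read _ → write _, move R, go to P
P | __[_]1_   read _ → write _, move R, go to R
R | ___[1]_   read 1 → write 1, move L, go to Q
Q | __[_]1_   read _ → write _, move R, go to P
P | ___[1]_   read 1 → write 2, move L, go to P
P | __[_]2_   read _ → write _, move R, go to R
R | ___[2]_   read 2 → write _, move L, go to Q
Q | __[_]__   read _ → write _, move R, go to P
P | ___[_]_   read _ → write _, move R, go to R
R | ____[_]
No transition is defined for (R, _); M halts in state R.

R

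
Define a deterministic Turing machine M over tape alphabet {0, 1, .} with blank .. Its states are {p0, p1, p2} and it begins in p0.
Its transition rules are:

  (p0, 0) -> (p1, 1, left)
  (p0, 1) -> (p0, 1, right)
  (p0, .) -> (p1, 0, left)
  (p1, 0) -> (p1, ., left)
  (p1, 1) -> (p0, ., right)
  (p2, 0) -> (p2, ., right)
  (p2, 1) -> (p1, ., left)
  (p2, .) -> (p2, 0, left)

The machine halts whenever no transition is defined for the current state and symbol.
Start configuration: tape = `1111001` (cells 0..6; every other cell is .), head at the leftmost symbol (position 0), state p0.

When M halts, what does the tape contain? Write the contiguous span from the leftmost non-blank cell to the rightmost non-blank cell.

111..1.1

p0 | [1]111001.   read 1 → write 1, move right, go to p0
p0 | 1[1]11001.   read 1 → write 1, move right, go to p0
p0 | 11[1]1001.   read 1 → write 1, move right, go to p0
p0 | 111[1]001.   read 1 → write 1, move right, go to p0
p0 | 1111[0]01.   read 0 → write 1, move left, go to p1
p1 | 111[1]101.   read 1 → write ., move right, go to p0
p0 | 111.[1]01.   read 1 → write 1, move right, go to p0
p0 | 111.1[0]1.   read 0 → write 1, move left, go to p1
p1 | 111.[1]11.   read 1 → write ., move right, go to p0
p0 | 111..[1]1.   read 1 → write 1, move right, go to p0
p0 | 111..1[1].   read 1 → write 1, move right, go to p0
p0 | 111..11[.]   read . → write 0, move left, go to p1
p1 | 111..1[1]0   read 1 → write ., move right, go to p0
p0 | 111..1.[0]   read 0 → write 1, move left, go to p1
p1 | 111..1[.]1
The non-blank tape span at halt is 111..1.1.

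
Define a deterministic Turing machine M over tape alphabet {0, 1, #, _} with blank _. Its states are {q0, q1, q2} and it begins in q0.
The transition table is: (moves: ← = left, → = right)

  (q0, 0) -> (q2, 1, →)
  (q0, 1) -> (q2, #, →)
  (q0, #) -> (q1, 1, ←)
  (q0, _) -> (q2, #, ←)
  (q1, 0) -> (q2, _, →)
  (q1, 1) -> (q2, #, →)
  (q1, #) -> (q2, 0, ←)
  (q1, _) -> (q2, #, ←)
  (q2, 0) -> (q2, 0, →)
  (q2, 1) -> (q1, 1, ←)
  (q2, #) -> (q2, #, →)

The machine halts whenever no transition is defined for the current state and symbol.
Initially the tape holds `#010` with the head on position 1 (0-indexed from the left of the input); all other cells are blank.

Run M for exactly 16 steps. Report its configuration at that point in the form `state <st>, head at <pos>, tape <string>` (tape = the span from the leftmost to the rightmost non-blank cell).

q0 | #[0]10   read 0 → write 1, move →, go to q2
q2 | #1[1]0   read 1 → write 1, move ←, go to q1
q1 | #[1]10   read 1 → write #, move →, go to q2
q2 | ##[1]0   read 1 → write 1, move ←, go to q1
q1 | #[#]10   read # → write 0, move ←, go to q2
q2 | [#]010   read # → write #, move →, go to q2
q2 | #[0]10   read 0 → write 0, move →, go to q2
q2 | #0[1]0   read 1 → write 1, move ←, go to q1
q1 | #[0]10   read 0 → write _, move →, go to q2
q2 | #_[1]0   read 1 → write 1, move ←, go to q1
q1 | #[_]10   read _ → write #, move ←, go to q2
q2 | [#]#10   read # → write #, move →, go to q2
q2 | #[#]10   read # → write #, move →, go to q2
q2 | ##[1]0   read 1 → write 1, move ←, go to q1
q1 | #[#]10   read # → write 0, move ←, go to q2
q2 | [#]010   read # → write #, move →, go to q2
q2 | #[0]10
After 16 steps: state q2, head at 1, tape #010.

state q2, head at 1, tape #010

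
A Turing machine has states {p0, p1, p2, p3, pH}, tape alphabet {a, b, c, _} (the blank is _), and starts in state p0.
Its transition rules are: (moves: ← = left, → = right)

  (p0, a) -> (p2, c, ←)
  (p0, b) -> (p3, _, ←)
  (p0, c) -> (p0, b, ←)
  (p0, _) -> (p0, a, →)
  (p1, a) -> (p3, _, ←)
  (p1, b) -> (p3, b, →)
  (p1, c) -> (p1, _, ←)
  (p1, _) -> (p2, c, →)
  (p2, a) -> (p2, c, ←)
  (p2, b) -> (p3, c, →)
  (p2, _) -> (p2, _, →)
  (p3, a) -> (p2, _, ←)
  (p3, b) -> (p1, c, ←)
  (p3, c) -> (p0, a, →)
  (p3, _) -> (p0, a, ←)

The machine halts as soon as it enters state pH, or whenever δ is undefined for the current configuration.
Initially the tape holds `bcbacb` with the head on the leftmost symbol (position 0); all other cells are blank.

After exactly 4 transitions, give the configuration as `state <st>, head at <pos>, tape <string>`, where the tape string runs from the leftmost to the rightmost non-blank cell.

p0 | __[b]cbacb   read b → write _, move ←, go to p3
p3 | _[_]_cbacb   read _ → write a, move ←, go to p0
p0 | [_]a_cbacb   read _ → write a, move →, go to p0
p0 | a[a]_cbacb   read a → write c, move ←, go to p2
p2 | [a]c_cbacb
After 4 steps: state p2, head at -2, tape ac_cbacb.

state p2, head at -2, tape ac_cbacb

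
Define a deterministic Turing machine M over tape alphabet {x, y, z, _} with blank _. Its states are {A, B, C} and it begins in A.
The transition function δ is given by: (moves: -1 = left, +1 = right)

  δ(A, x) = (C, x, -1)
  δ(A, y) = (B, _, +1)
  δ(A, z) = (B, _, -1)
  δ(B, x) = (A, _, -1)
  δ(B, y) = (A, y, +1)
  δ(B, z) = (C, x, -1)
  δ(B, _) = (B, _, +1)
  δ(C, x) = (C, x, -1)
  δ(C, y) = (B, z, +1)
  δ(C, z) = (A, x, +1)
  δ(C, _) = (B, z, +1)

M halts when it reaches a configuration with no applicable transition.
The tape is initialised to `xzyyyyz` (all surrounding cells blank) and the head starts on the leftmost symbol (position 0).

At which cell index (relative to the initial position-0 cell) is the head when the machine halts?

5

state=A head=0 tape=__[x]zyyyyz   (A,x)→(C,x,-1)
state=C head=-1 tape=_[_]xzyyyyz   (C,_)→(B,z,+1)
state=B head=0 tape=_z[x]zyyyyz   (B,x)→(A,_,-1)
state=A head=-1 tape=_[z]_zyyyyz   (A,z)→(B,_,-1)
state=B head=-2 tape=[_]__zyyyyz   (B,_)→(B,_,+1)
state=B head=-1 tape=_[_]_zyyyyz   (B,_)→(B,_,+1)
state=B head=0 tape=__[_]zyyyyz   (B,_)→(B,_,+1)
state=B head=1 tape=___[z]yyyyz   (B,z)→(C,x,-1)
state=C head=0 tape=__[_]xyyyyz   (C,_)→(B,z,+1)
state=B head=1 tape=__z[x]yyyyz   (B,x)→(A,_,-1)
state=A head=0 tape=__[z]_yyyyz   (A,z)→(B,_,-1)
state=B head=-1 tape=_[_]__yyyyz   (B,_)→(B,_,+1)
state=B head=0 tape=__[_]_yyyyz   (B,_)→(B,_,+1)
state=B head=1 tape=___[_]yyyyz   (B,_)→(B,_,+1)
state=B head=2 tape=____[y]yyyz   (B,y)→(A,y,+1)
state=A head=3 tape=____y[y]yyz   (A,y)→(B,_,+1)
state=B head=4 tape=____y_[y]yz   (B,y)→(A,y,+1)
state=A head=5 tape=____y_y[y]z   (A,y)→(B,_,+1)
state=B head=6 tape=____y_y_[z]   (B,z)→(C,x,-1)
state=C head=5 tape=____y_y[_]x   (C,_)→(B,z,+1)
state=B head=6 tape=____y_yz[x]   (B,x)→(A,_,-1)
state=A head=5 tape=____y_y[z]_   (A,z)→(B,_,-1)
state=B head=4 tape=____y_[y]__   (B,y)→(A,y,+1)
state=A head=5 tape=____y_y[_]_
At halt the head is at cell 5.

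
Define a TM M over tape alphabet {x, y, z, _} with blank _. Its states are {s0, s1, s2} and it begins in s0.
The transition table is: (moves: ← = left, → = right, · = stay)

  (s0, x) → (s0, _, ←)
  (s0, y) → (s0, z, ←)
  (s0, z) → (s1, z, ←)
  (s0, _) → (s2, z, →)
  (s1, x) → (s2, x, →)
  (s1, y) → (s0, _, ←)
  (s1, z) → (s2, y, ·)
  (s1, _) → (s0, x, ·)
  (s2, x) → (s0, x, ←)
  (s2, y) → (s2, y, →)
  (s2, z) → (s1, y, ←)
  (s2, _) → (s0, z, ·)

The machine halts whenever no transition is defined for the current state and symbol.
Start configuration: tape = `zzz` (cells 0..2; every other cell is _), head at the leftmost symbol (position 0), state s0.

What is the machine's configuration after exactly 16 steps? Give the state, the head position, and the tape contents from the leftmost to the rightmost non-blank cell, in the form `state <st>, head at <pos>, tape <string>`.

state=s0 head=0 tape=___[z]zz   (s0,z)→(s1,z,←)
state=s1 head=-1 tape=__[_]zzz   (s1,_)→(s0,x,·)
state=s0 head=-1 tape=__[x]zzz   (s0,x)→(s0,_,←)
state=s0 head=-2 tape=_[_]_zzz   (s0,_)→(s2,z,→)
state=s2 head=-1 tape=_z[_]zzz   (s2,_)→(s0,z,·)
state=s0 head=-1 tape=_z[z]zzz   (s0,z)→(s1,z,←)
state=s1 head=-2 tape=_[z]zzzz   (s1,z)→(s2,y,·)
state=s2 head=-2 tape=_[y]zzzz   (s2,y)→(s2,y,→)
state=s2 head=-1 tape=_y[z]zzz   (s2,z)→(s1,y,←)
state=s1 head=-2 tape=_[y]yzzz   (s1,y)→(s0,_,←)
state=s0 head=-3 tape=[_]_yzzz   (s0,_)→(s2,z,→)
state=s2 head=-2 tape=z[_]yzzz   (s2,_)→(s0,z,·)
state=s0 head=-2 tape=z[z]yzzz   (s0,z)→(s1,z,←)
state=s1 head=-3 tape=[z]zyzzz   (s1,z)→(s2,y,·)
state=s2 head=-3 tape=[y]zyzzz   (s2,y)→(s2,y,→)
state=s2 head=-2 tape=y[z]yzzz   (s2,z)→(s1,y,←)
state=s1 head=-3 tape=[y]yyzzz
After 16 steps: state s1, head at -3, tape yyyzzz.

state s1, head at -3, tape yyyzzz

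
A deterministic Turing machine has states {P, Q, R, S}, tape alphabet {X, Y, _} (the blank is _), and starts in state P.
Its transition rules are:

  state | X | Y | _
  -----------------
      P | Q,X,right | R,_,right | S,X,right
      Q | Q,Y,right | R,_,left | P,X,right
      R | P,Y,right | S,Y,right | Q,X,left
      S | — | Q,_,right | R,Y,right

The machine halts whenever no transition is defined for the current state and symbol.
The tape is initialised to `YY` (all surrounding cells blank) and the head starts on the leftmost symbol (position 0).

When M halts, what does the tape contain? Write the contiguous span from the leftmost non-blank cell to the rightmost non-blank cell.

YYYYXX

state=P head=0 tape=[Y]Y_____   (P,Y)→(R,_,right)
state=R head=1 tape=_[Y]_____   (R,Y)→(S,Y,right)
state=S head=2 tape=_Y[_]____   (S,_)→(R,Y,right)
state=R head=3 tape=_YY[_]___   (R,_)→(Q,X,left)
state=Q head=2 tape=_Y[Y]X___   (Q,Y)→(R,_,left)
state=R head=1 tape=_[Y]_X___   (R,Y)→(S,Y,right)
state=S head=2 tape=_Y[_]X___   (S,_)→(R,Y,right)
state=R head=3 tape=_YY[X]___   (R,X)→(P,Y,right)
state=P head=4 tape=_YYY[_]__   (P,_)→(S,X,right)
state=S head=5 tape=_YYYX[_]_   (S,_)→(R,Y,right)
state=R head=6 tape=_YYYXY[_]   (R,_)→(Q,X,left)
state=Q head=5 tape=_YYYX[Y]X   (Q,Y)→(R,_,left)
state=R head=4 tape=_YYY[X]_X   (R,X)→(P,Y,right)
state=P head=5 tape=_YYYY[_]X   (P,_)→(S,X,right)
state=S head=6 tape=_YYYYX[X]
The non-blank tape span at halt is YYYYXX.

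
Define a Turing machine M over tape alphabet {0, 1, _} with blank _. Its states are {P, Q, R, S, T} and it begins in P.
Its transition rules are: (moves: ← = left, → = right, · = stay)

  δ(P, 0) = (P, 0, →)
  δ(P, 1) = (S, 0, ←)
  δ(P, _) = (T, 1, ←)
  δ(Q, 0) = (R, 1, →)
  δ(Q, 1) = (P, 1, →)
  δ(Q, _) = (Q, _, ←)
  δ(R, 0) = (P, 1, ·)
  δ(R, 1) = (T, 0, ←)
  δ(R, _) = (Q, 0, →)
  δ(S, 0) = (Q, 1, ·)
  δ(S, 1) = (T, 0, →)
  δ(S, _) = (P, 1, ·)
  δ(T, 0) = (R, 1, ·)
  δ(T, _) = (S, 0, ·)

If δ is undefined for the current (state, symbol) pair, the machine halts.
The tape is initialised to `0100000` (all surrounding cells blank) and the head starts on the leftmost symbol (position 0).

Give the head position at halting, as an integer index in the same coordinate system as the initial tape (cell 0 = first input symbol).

0

state=P head=0 tape=[0]100000_   (P,0)→(P,0,→)
state=P head=1 tape=0[1]00000_   (P,1)→(S,0,←)
state=S head=0 tape=[0]000000_   (S,0)→(Q,1,·)
state=Q head=0 tape=[1]000000_   (Q,1)→(P,1,→)
state=P head=1 tape=1[0]00000_   (P,0)→(P,0,→)
state=P head=2 tape=10[0]0000_   (P,0)→(P,0,→)
state=P head=3 tape=100[0]000_   (P,0)→(P,0,→)
state=P head=4 tape=1000[0]00_   (P,0)→(P,0,→)
state=P head=5 tape=10000[0]0_   (P,0)→(P,0,→)
state=P head=6 tape=100000[0]_   (P,0)→(P,0,→)
state=P head=7 tape=1000000[_]   (P,_)→(T,1,←)
state=T head=6 tape=100000[0]1   (T,0)→(R,1,·)
state=R head=6 tape=100000[1]1   (R,1)→(T,0,←)
state=T head=5 tape=10000[0]01   (T,0)→(R,1,·)
state=R head=5 tape=10000[1]01   (R,1)→(T,0,←)
state=T head=4 tape=1000[0]001   (T,0)→(R,1,·)
state=R head=4 tape=1000[1]001   (R,1)→(T,0,←)
state=T head=3 tape=100[0]0001   (T,0)→(R,1,·)
state=R head=3 tape=100[1]0001   (R,1)→(T,0,←)
state=T head=2 tape=10[0]00001   (T,0)→(R,1,·)
state=R head=2 tape=10[1]00001   (R,1)→(T,0,←)
state=T head=1 tape=1[0]000001   (T,0)→(R,1,·)
state=R head=1 tape=1[1]000001   (R,1)→(T,0,←)
state=T head=0 tape=[1]0000001
At halt the head is at cell 0.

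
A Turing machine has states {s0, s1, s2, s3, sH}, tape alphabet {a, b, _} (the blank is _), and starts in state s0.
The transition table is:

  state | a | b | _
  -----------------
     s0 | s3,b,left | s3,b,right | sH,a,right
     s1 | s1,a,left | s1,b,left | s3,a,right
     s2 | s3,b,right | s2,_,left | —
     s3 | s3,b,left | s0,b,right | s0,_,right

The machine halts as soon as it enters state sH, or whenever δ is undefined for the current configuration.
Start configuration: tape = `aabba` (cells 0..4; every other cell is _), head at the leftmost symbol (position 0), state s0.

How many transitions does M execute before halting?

13

state=s0 head=0 tape=_[a]abba___   (s0,a)→(s3,b,left)
state=s3 head=-1 tape=[_]babba___   (s3,_)→(s0,_,right)
state=s0 head=0 tape=_[b]abba___   (s0,b)→(s3,b,right)
state=s3 head=1 tape=_b[a]bba___   (s3,a)→(s3,b,left)
state=s3 head=0 tape=_[b]bbba___   (s3,b)→(s0,b,right)
state=s0 head=1 tape=_b[b]bba___   (s0,b)→(s3,b,right)
state=s3 head=2 tape=_bb[b]ba___   (s3,b)→(s0,b,right)
state=s0 head=3 tape=_bbb[b]a___   (s0,b)→(s3,b,right)
state=s3 head=4 tape=_bbbb[a]___   (s3,a)→(s3,b,left)
state=s3 head=3 tape=_bbb[b]b___   (s3,b)→(s0,b,right)
state=s0 head=4 tape=_bbbb[b]___   (s0,b)→(s3,b,right)
state=s3 head=5 tape=_bbbbb[_]__   (s3,_)→(s0,_,right)
state=s0 head=6 tape=_bbbbb_[_]_   (s0,_)→(sH,a,right)
state=sH head=7 tape=_bbbbb_a[_]
M halts after 13 transitions.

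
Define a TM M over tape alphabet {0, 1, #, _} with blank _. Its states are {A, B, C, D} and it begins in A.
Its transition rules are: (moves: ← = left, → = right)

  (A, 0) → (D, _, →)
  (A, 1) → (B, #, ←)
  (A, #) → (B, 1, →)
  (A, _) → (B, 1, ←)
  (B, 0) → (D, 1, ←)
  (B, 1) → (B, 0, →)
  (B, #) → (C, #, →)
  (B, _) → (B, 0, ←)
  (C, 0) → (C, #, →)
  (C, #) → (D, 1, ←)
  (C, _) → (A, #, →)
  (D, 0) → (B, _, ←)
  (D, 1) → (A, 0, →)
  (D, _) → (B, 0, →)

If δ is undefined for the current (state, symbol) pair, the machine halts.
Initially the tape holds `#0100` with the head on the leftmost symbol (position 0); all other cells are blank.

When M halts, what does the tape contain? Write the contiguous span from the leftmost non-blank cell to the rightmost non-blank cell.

00#100

state=A head=0 tape=_[#]0100   (A,#)→(B,1,→)
state=B head=1 tape=_1[0]100   (B,0)→(D,1,←)
state=D head=0 tape=_[1]1100   (D,1)→(A,0,→)
state=A head=1 tape=_0[1]100   (A,1)→(B,#,←)
state=B head=0 tape=_[0]#100   (B,0)→(D,1,←)
state=D head=-1 tape=[_]1#100   (D,_)→(B,0,→)
state=B head=0 tape=0[1]#100   (B,1)→(B,0,→)
state=B head=1 tape=00[#]100   (B,#)→(C,#,→)
state=C head=2 tape=00#[1]00
The non-blank tape span at halt is 00#100.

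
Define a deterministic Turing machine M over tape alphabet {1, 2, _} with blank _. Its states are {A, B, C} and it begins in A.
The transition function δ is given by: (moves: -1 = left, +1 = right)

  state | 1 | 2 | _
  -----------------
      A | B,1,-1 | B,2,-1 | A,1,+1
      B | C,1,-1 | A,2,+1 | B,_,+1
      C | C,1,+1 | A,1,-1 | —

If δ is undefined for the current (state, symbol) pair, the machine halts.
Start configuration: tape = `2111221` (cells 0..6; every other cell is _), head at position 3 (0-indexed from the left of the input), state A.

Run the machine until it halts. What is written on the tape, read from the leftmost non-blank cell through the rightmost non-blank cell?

state=A head=3 tape=211[1]221_   (A,1)→(B,1,-1)
state=B head=2 tape=21[1]1221_   (B,1)→(C,1,-1)
state=C head=1 tape=2[1]11221_   (C,1)→(C,1,+1)
state=C head=2 tape=21[1]1221_   (C,1)→(C,1,+1)
state=C head=3 tape=211[1]221_   (C,1)→(C,1,+1)
state=C head=4 tape=2111[2]21_   (C,2)→(A,1,-1)
state=A head=3 tape=211[1]121_   (A,1)→(B,1,-1)
state=B head=2 tape=21[1]1121_   (B,1)→(C,1,-1)
state=C head=1 tape=2[1]11121_   (C,1)→(C,1,+1)
state=C head=2 tape=21[1]1121_   (C,1)→(C,1,+1)
state=C head=3 tape=211[1]121_   (C,1)→(C,1,+1)
state=C head=4 tape=2111[1]21_   (C,1)→(C,1,+1)
state=C head=5 tape=21111[2]1_   (C,2)→(A,1,-1)
state=A head=4 tape=2111[1]11_   (A,1)→(B,1,-1)
state=B head=3 tape=211[1]111_   (B,1)→(C,1,-1)
state=C head=2 tape=21[1]1111_   (C,1)→(C,1,+1)
state=C head=3 tape=211[1]111_   (C,1)→(C,1,+1)
state=C head=4 tape=2111[1]11_   (C,1)→(C,1,+1)
state=C head=5 tape=21111[1]1_   (C,1)→(C,1,+1)
state=C head=6 tape=211111[1]_   (C,1)→(C,1,+1)
state=C head=7 tape=2111111[_]
The non-blank tape span at halt is 2111111.

2111111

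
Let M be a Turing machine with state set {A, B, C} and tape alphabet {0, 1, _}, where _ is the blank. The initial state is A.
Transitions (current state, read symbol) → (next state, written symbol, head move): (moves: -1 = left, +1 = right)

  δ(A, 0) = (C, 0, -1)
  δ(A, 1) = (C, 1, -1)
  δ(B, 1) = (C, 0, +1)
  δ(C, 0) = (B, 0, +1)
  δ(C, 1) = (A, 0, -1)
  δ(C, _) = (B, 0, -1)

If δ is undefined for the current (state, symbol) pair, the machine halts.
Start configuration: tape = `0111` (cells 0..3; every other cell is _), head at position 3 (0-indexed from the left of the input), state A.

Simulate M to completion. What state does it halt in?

state=A head=3 tape=011[1]_   (A,1)→(C,1,-1)
state=C head=2 tape=01[1]1_   (C,1)→(A,0,-1)
state=A head=1 tape=0[1]01_   (A,1)→(C,1,-1)
state=C head=0 tape=[0]101_   (C,0)→(B,0,+1)
state=B head=1 tape=0[1]01_   (B,1)→(C,0,+1)
state=C head=2 tape=00[0]1_   (C,0)→(B,0,+1)
state=B head=3 tape=000[1]_   (B,1)→(C,0,+1)
state=C head=4 tape=0000[_]   (C,_)→(B,0,-1)
state=B head=3 tape=000[0]0
No transition is defined for (B, 0); M halts in state B.

B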